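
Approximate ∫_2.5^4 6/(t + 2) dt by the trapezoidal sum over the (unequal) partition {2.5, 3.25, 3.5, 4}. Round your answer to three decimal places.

Subinterval widths: 0.75, 0.25, 0.5.
f(2.5) = 4/3, f(3.25) = 8/7, f(3.5) = 12/11, f(4) = 1.
On each subinterval the trapezoid contributes (Δt_i/2)·[f(t_{i-1}) + f(t_i)].
Sum ≈ 1.731.

1.731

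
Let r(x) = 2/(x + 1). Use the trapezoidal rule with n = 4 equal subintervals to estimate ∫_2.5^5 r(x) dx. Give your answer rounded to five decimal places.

Δx = (5 − 2.5)/4 = 0.625.
r(2.5) = 4/7, r(3.125) = 16/33, r(3.75) = 8/19, r(4.375) = 16/43, r(5) = 1/3.
T_4 = (Δx/2)·[r(x_0) + 2r(x_1) + 2r(x_2) + 2r(x_3) + r(x_4)].
Sum ≈ 1.08148.

1.08148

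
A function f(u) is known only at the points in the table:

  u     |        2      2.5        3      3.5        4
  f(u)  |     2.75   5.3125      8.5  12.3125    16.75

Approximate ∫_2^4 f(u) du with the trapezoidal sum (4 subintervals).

Δu = 0.5.
T_4 = (0.5/2)·[2.75 + 2·5.3125 + 2·8.5 + 2·12.3125 + 16.75] = 17.9375.

17.9375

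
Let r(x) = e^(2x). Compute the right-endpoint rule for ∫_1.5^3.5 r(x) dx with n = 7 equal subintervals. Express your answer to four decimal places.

Δx = (3.5 − 1.5)/7 = 2/7.
Right endpoints: 25/14, 29/14, 33/14, 37/14, 41/14, 45/14, 3.5.
r(25/14) ≈ 35.5674, r(29/14) ≈ 62.9825, r(33/14) ≈ 111.5291, r(37/14) ≈ 197.4952, r(41/14) ≈ 349.7235, r(45/14) ≈ 619.2886, r(3.5) ≈ 1096.6332.
Sum = Δx · [r(25/14) + r(29/14) + r(33/14) + ...].
Sum ≈ 706.6341.

706.6341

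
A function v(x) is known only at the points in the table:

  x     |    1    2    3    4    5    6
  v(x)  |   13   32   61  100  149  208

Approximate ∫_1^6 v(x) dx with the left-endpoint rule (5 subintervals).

355

Δx = 1.
Sum = 1·[13 + 32 + 61 + 100 + 149] = 355.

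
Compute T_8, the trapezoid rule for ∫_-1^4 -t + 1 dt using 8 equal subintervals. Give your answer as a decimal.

-2.5

Δt = (4 − (-1))/8 = 0.625.
f(-1) = 2, f(-0.375) = 1.375, f(0.25) = 0.75, f(0.875) = 0.125, f(1.5) = -0.5, f(2.125) = -1.125, f(2.75) = -1.75, f(3.375) = -2.375, f(4) = -3.
T_8 = (Δt/2)·[f(t_0) + 2f(t_1) + ... + 2f(t_{7}) + f(t_8)].
Sum = -2.5.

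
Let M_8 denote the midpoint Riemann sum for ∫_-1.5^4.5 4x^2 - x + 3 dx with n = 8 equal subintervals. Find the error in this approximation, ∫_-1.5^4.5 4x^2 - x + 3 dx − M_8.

Exact integral: ∫_-1.5^4.5 f(x) dx = 135.
M_8 = 133.875.
Error = 135 − 133.875 = 1.125.

1.125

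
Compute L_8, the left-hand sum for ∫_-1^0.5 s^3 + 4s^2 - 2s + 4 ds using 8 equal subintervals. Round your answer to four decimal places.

Δs = (0.5 − (-1))/8 = 0.1875.
Left endpoints: -1, -0.8125, -0.625, -0.4375, -0.25, -0.0625, 0.125, 0.3125.
f(-1) = 9, f(-0.8125) = 31659/4096, f(-0.625) = 3363/512, f(-0.4375) = 22761/4096, f(-0.25) = 4.734375, f(-0.0625) = 16959/4096, f(0.125) = 1953/512, f(0.3125) = 15549/4096.
Sum = Δs · [f(-1) + f(-0.8125) + f(-0.625) + ...].
Sum ≈ 8.5012.

8.5012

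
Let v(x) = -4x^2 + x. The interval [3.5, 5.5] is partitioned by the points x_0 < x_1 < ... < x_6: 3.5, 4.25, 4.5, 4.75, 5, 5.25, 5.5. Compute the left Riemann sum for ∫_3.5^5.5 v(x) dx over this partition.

Subinterval widths: 0.75, 0.25, 0.25, 0.25, 0.25, 0.25.
Left endpoints: 3.5, 4.25, 4.5, 4.75, 5, 5.25.
v(3.5) = -45.5, v(4.25) = -68, v(4.5) = -76.5, v(4.75) = -85.5, v(5) = -95, v(5.25) = -105.
Sum = Σ Δx_i · v(x_i).
Sum = -141.625.

-141.625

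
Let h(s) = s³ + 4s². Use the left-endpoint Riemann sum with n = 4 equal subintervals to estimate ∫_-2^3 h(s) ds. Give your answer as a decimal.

35.703125

Δs = (3 − (-2))/4 = 1.25.
Left endpoints: -2, -0.75, 0.5, 1.75.
h(-2) = 8, h(-0.75) = 1.828125, h(0.5) = 1.125, h(1.75) = 17.609375.
Sum = Δs · [h(-2) + h(-0.75) + h(0.5) + h(1.75)].
Sum = 35.703125.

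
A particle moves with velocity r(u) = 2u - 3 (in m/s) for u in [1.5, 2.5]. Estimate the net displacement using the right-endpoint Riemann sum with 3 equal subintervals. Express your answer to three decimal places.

Δu = (2.5 − 1.5)/3 = 1/3.
Right endpoints: 11/6, 13/6, 2.5.
r(11/6) = 2/3, r(13/6) = 4/3, r(2.5) = 2.
Sum = Δu · [r(11/6) + r(13/6) + r(2.5)].
Sum ≈ 1.333.

1.333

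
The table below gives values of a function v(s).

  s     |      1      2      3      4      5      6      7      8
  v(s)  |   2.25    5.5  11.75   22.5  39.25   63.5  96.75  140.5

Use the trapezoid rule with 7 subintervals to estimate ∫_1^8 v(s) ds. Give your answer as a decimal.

310.625

Δs = 1.
T_7 = (1/2)·[2.25 + 2·5.5 + 2·11.75 + 2·22.5 + 2·39.25 + 2·63.5 + 2·96.75 + 140.5] = 310.625.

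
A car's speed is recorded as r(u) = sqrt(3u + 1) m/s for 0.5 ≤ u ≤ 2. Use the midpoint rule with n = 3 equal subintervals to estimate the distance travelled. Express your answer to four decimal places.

3.2411

Δu = (2 − 0.5)/3 = 0.5.
Midpoints: 0.75, 1.25, 1.75.
r(0.75) ≈ 1.8028, r(1.25) ≈ 2.1794, r(1.75) ≈ 2.5000.
Sum = Δu · [r(0.75) + r(1.25) + r(1.75)].
Sum ≈ 3.2411.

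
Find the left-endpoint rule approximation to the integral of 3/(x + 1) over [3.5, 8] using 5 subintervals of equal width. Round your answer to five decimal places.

2.23690

Δx = (8 − 3.5)/5 = 0.9.
Left endpoints: 3.5, 4.4, 5.3, 6.2, 7.1.
f(3.5) = 2/3, f(4.4) = 5/9, f(5.3) = 10/21, f(6.2) = 5/12, f(7.1) = 10/27.
Sum = Δx · [f(3.5) + f(4.4) + f(5.3) + f(6.2) + f(7.1)].
Sum ≈ 2.23690.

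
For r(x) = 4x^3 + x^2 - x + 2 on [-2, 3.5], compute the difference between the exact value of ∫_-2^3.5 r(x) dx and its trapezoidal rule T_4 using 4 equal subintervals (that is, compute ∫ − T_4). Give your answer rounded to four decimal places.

-17.3307

Exact integral: ∫_-2^3.5 r(x) dx ≈ 157.895833.
T_4 = 175.2265625.
Error ≈ 157.895833 − 175.2265625 ≈ -17.3307.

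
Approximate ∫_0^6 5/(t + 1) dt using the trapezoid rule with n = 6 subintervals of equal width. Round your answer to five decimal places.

Δt = (6 − 0)/6 = 1.
f(0) = 5, f(1) = 2.5, f(2) = 5/3, f(3) = 1.25, f(4) = 1, f(5) = 5/6, f(6) = 5/7.
T_6 = (Δt/2)·[f(t_0) + 2f(t_1) + ... + 2f(t_{5}) + f(t_6)].
Sum ≈ 10.10714.

10.10714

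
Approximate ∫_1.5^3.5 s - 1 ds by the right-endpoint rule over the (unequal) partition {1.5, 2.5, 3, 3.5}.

3.75

Subinterval widths: 1, 0.5, 0.5.
Right endpoints: 2.5, 3, 3.5.
f(2.5) = 1.5, f(3) = 2, f(3.5) = 2.5.
Sum = Σ Δs_i · f(s_i).
Sum = 3.75.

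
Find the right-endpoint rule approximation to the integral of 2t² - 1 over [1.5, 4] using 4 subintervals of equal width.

46.8359375

Δt = (4 − 1.5)/4 = 0.625.
Right endpoints: 2.125, 2.75, 3.375, 4.
f(2.125) = 8.03125, f(2.75) = 14.125, f(3.375) = 21.78125, f(4) = 31.
Sum = Δt · [f(2.125) + f(2.75) + f(3.375) + f(4)].
Sum = 46.8359375.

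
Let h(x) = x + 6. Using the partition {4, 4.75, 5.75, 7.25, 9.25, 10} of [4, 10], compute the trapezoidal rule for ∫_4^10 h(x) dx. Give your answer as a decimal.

Subinterval widths: 0.75, 1, 1.5, 2, 0.75.
h(4) = 10, h(4.75) = 10.75, h(5.75) = 11.75, h(7.25) = 13.25, h(9.25) = 15.25, h(10) = 16.
On each subinterval the trapezoid contributes (Δx_i/2)·[h(x_{i-1}) + h(x_i)].
Sum = 78.

78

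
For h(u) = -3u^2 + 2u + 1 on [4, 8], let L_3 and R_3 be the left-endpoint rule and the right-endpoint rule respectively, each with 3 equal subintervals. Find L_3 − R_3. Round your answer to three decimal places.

181.333

L_3 ≈ -308.88889.
R_3 ≈ -490.22222.
L_3 − R_3 ≈ 181.333.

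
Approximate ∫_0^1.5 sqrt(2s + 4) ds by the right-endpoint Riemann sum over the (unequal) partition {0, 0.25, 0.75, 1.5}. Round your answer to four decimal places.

3.6872

Subinterval widths: 0.25, 0.5, 0.75.
Right endpoints: 0.25, 0.75, 1.5.
f(0.25) ≈ 2.1213, f(0.75) ≈ 2.3452, f(1.5) ≈ 2.6458.
Sum = Σ Δs_i · f(s_i).
Sum ≈ 3.6872.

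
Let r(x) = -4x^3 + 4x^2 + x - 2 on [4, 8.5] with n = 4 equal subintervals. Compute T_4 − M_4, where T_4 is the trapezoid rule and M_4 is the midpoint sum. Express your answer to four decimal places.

-101.0918

T_4 = -4278.83203125.
M_4 ≈ -4177.740234.
T_4 − M_4 ≈ -101.0918.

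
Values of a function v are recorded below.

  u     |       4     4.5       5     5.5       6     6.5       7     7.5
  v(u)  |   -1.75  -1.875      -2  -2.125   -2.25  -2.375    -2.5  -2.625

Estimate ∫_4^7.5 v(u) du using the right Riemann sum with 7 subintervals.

-7.875

Δu = 0.5.
Sum = 0.5·[(-1.875) + (-2) + (-2.125) + (-2.25) + (-2.375) + (-2.5) + (-2.625)] = -7.875.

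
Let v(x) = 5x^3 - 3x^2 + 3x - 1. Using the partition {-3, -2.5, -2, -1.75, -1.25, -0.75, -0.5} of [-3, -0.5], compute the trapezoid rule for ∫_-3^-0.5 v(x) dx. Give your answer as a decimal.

-146.37890625

Subinterval widths: 0.5, 0.5, 0.25, 0.5, 0.5, 0.25.
v(-3) = -172, v(-2.5) = -105.375, v(-2) = -59, v(-1.75) = -42.234375, v(-1.25) = -19.203125, v(-0.75) = -7.046875, v(-0.5) = -3.875.
On each subinterval the trapezoid contributes (Δx_i/2)·[v(x_{i-1}) + v(x_i)].
Sum = -146.37890625.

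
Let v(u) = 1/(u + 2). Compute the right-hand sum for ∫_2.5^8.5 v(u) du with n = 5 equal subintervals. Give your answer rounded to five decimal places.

Δu = (8.5 − 2.5)/5 = 1.2.
Right endpoints: 3.7, 4.9, 6.1, 7.3, 8.5.
v(3.7) = 10/57, v(4.9) = 10/69, v(6.1) = 10/81, v(7.3) = 10/93, v(8.5) = 2/21.
Sum = Δu · [v(3.7) + v(4.9) + v(6.1) + v(7.3) + v(8.5)].
Sum ≈ 0.77591.

0.77591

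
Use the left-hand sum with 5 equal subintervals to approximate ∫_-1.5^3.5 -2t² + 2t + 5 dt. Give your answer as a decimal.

Δt = (3.5 − (-1.5))/5 = 1.
Left endpoints: -1.5, -0.5, 0.5, 1.5, 2.5.
f(-1.5) = -2.5, f(-0.5) = 3.5, f(0.5) = 5.5, f(1.5) = 3.5, f(2.5) = -2.5.
Sum = Δt · [f(-1.5) + f(-0.5) + f(0.5) + f(1.5) + f(2.5)].
Sum = 7.5.

7.5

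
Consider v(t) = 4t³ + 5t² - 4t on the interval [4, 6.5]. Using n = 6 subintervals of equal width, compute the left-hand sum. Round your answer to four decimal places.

1631.7419

Δt = (6.5 − 4)/6 = 5/12.
Left endpoints: 4, 53/12, 29/6, 5.25, 17/3, 73/12.
v(4) = 320, v(53/12) = 45845/108, v(29/6) = 59305/108, v(5.25) = 695.625, v(17/3) = 23375/27, v(73/12) = 57305/54.
Sum = Δt · [v(4) + v(53/12) + v(29/6) + ...].
Sum ≈ 1631.7419.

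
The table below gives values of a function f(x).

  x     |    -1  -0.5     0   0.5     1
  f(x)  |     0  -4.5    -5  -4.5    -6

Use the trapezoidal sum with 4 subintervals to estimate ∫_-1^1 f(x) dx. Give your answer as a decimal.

-8.5

Δx = 0.5.
T_4 = (0.5/2)·[0 + 2·(-4.5) + 2·(-5) + 2·(-4.5) + (-6)] = -8.5.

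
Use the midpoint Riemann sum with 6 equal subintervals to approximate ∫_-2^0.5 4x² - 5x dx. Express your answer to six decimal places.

Δx = (0.5 − (-2))/6 = 5/12.
Midpoints: -43/24, -1.375, -23/24, -13/24, -0.125, 7/24.
f(-43/24) = 3139/144, f(-1.375) = 14.4375, f(-23/24) = 1219/144, f(-13/24) = 559/144, f(-0.125) = 0.6875, f(7/24) = -161/144.
Sum = Δx · [f(-43/24) + f(-1.375) + f(-23/24) + ...].
Sum ≈ 20.063657.

20.063657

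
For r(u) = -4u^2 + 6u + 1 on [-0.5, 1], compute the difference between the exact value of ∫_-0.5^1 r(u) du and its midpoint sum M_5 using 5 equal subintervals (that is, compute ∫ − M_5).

Exact integral: ∫_-0.5^1 r(u) du = 2.25.
M_5 = 2.295.
Error = 2.25 − 2.295 = -0.045.

-0.045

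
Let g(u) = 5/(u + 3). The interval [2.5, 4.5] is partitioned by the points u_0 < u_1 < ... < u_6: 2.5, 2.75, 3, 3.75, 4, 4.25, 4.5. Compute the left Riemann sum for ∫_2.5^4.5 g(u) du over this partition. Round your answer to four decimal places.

1.6058

Subinterval widths: 0.25, 0.25, 0.75, 0.25, 0.25, 0.25.
Left endpoints: 2.5, 2.75, 3, 3.75, 4, 4.25.
g(2.5) = 10/11, g(2.75) = 20/23, g(3) = 5/6, g(3.75) = 20/27, g(4) = 5/7, g(4.25) = 20/29.
Sum = Σ Δu_i · g(u_i).
Sum ≈ 1.6058.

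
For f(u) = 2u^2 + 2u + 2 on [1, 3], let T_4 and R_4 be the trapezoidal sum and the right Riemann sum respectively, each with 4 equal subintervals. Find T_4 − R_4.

-5

T_4 = 29.5.
R_4 = 34.5.
T_4 − R_4 = -5.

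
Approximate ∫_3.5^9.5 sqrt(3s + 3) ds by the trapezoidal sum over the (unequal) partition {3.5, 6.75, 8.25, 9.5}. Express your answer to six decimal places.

Subinterval widths: 3.25, 1.5, 1.25.
f(3.5) ≈ 3.674235, f(6.75) ≈ 4.821825, f(8.25) ≈ 5.267827, f(9.5) ≈ 5.612486.
On each subinterval the trapezoid contributes (Δs_i/2)·[f(s_{i-1}) + f(s_i)].
Sum ≈ 28.173532.

28.173532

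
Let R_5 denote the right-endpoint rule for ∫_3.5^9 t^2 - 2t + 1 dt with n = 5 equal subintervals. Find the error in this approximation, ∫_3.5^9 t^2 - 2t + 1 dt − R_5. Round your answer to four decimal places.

-32.8717

Exact integral: ∫_3.5^9 f(t) dt ≈ 165.458333.
R_5 = 198.33.
Error ≈ 165.458333 − 198.33 ≈ -32.8717.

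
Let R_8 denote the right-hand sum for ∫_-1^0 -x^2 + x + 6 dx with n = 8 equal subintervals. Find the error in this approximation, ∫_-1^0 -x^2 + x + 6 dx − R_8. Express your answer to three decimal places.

-0.122

Exact integral: ∫_-1^0 f(x) dx ≈ 5.16667.
R_8 = 5.2890625.
Error ≈ 5.16667 − 5.2890625 ≈ -0.122.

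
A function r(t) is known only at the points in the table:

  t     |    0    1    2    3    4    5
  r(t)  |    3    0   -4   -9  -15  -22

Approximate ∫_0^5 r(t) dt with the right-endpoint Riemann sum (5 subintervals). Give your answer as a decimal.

Δt = 1.
Sum = 1·[0 + (-4) + (-9) + (-15) + (-22)] = -50.

-50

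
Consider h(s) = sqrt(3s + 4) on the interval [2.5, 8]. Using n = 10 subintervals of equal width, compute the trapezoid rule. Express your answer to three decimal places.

Δs = (8 − 2.5)/10 = 0.55.
h(2.5) ≈ 3.391, h(3.05) ≈ 3.626, h(3.6) ≈ 3.847, h(4.15) ≈ 4.056, h(4.7) ≈ 4.254, h(5.25) ≈ 4.444, h(5.8) ≈ 4.626, h(6.35) ≈ 4.801, h(6.9) ≈ 4.970, h(7.45) ≈ 5.133, h(8) ≈ 5.292.
T_10 = (Δs/2)·[h(s_0) + 2h(s_1) + ... + 2h(s_{9}) + h(s_10)].
Sum ≈ 24.255.

24.255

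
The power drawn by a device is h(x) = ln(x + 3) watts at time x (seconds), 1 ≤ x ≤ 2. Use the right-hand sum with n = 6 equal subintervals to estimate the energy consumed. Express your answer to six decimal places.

1.520492

Δx = (2 − 1)/6 = 1/6.
Right endpoints: 7/6, 4/3, 1.5, 5/3, 11/6, 2.
h(7/6) ≈ 1.427116, h(4/3) ≈ 1.466337, h(1.5) ≈ 1.504077, h(5/3) ≈ 1.540445, h(11/6) ≈ 1.575536, h(2) ≈ 1.609438.
Sum = Δx · [h(7/6) + h(4/3) + h(1.5) + ...].
Sum ≈ 1.520492.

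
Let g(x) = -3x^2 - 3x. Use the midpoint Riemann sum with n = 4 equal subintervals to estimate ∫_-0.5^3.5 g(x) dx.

Δx = (3.5 − (-0.5))/4 = 1.
Midpoints: 0, 1, 2, 3.
g(0) = 0, g(1) = -6, g(2) = -18, g(3) = -36.
Sum = Δx · [g(0) + g(1) + g(2) + g(3)].
Sum = -60.

-60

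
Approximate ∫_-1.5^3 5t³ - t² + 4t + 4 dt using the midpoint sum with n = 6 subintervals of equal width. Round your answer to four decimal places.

Δt = (3 − (-1.5))/6 = 0.75.
Midpoints: -1.125, -0.375, 0.375, 1.125, 1.875, 2.625.
f(-1.125) = -4549/512, f(-0.375) = 1073/512, f(0.375) = 2879/512, f(1.125) = 7349/512, f(1.875) = 20963/512, f(2.625) = 50201/512.
Sum = Δt · [f(-1.125) + f(-0.375) + f(0.375) + ...].
Sum ≈ 114.1348.

114.1348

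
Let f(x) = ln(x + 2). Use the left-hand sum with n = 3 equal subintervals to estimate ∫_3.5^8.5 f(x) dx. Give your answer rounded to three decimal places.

Δx = (8.5 − 3.5)/3 = 5/3.
Left endpoints: 3.5, 31/6, 41/6.
f(3.5) ≈ 1.705, f(31/6) ≈ 1.969, f(41/6) ≈ 2.179.
Sum = Δx · [f(3.5) + f(31/6) + f(41/6)].
Sum ≈ 9.755.

9.755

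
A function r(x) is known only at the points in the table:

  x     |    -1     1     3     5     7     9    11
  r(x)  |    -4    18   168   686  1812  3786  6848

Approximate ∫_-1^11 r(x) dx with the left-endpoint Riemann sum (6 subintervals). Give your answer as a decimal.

Δx = 2.
Sum = 2·[(-4) + 18 + 168 + 686 + 1812 + 3786] = 12932.

12932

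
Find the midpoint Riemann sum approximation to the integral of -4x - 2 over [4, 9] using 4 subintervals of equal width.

Δx = (9 − 4)/4 = 1.25.
Midpoints: 4.625, 5.875, 7.125, 8.375.
f(4.625) = -20.5, f(5.875) = -25.5, f(7.125) = -30.5, f(8.375) = -35.5.
Sum = Δx · [f(4.625) + f(5.875) + f(7.125) + f(8.375)].
Sum = -140.

-140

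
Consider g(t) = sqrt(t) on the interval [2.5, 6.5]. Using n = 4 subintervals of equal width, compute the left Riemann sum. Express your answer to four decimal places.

7.9185

Δt = (6.5 − 2.5)/4 = 1.
Left endpoints: 2.5, 3.5, 4.5, 5.5.
g(2.5) ≈ 1.5811, g(3.5) ≈ 1.8708, g(4.5) ≈ 2.1213, g(5.5) ≈ 2.3452.
Sum = Δt · [g(2.5) + g(3.5) + g(4.5) + g(5.5)].
Sum ≈ 7.9185.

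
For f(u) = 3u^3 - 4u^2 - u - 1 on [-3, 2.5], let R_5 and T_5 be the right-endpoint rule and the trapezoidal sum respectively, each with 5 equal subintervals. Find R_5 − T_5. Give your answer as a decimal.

73.35625

R_5 = -25.9875.
T_5 = -99.34375.
R_5 − T_5 = 73.35625.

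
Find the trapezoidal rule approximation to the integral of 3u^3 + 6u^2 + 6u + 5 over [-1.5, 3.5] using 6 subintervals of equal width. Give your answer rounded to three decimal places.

Δu = (3.5 − (-1.5))/6 = 5/6.
f(-1.5) = -0.625, f(-2/3) = 25/9, f(1/6) = 445/72, f(1) = 20, f(11/6) = 3935/72, f(8/3) = 1085/9, f(3.5) = 228.125.
T_6 = (Δu/2)·[f(u_0) + 2f(u_1) + ... + 2f(u_{5}) + f(u_6)].
Sum ≈ 264.931.

264.931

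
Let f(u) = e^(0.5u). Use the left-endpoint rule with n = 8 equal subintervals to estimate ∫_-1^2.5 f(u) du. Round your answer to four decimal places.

Δu = (2.5 − (-1))/8 = 0.4375.
Left endpoints: -1, -0.5625, -0.125, 0.3125, 0.75, 1.1875, 1.625, 2.0625.
f(-1) ≈ 0.6065, f(-0.5625) ≈ 0.7548, f(-0.125) ≈ 0.9394, f(0.3125) ≈ 1.1691, f(0.75) ≈ 1.4550, f(1.1875) ≈ 1.8108, f(1.625) ≈ 2.2535, f(2.0625) ≈ 2.8046.
Sum = Δu · [f(-1) + f(-0.5625) + f(-0.125) + ...].
Sum ≈ 5.1598.

5.1598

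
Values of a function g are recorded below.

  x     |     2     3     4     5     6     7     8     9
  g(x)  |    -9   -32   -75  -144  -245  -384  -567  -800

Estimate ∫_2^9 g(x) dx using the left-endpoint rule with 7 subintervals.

-1456

Δx = 1.
Sum = 1·[(-9) + (-32) + (-75) + (-144) + (-245) + (-384) + (-567)] = -1456.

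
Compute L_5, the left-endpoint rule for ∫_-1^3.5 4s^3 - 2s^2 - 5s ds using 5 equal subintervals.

Δs = (3.5 − (-1))/5 = 0.9.
Left endpoints: -1, -0.1, 0.8, 1.7, 2.6.
f(-1) = -1, f(-0.1) = 0.476, f(0.8) = -3.232, f(1.7) = 5.372, f(2.6) = 43.784.
Sum = Δs · [f(-1) + f(-0.1) + f(0.8) + f(1.7) + f(2.6)].
Sum = 40.86.

40.86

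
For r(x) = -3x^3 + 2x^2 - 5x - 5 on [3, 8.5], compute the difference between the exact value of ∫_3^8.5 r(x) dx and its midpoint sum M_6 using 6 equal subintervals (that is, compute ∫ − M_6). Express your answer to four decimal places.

Exact integral: ∫_3^8.5 r(x) dx ≈ -3648.505208.
M_6 ≈ -3629.345124.
Error ≈ -3648.505208 − (-3629.345124) ≈ -19.1601.

-19.1601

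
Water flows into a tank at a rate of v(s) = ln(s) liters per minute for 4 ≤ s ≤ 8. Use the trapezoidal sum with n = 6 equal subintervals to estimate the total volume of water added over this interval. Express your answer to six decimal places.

7.085733

Δs = (8 − 4)/6 = 2/3.
v(4) ≈ 1.386294, v(14/3) ≈ 1.540445, v(16/3) ≈ 1.673976, v(6) ≈ 1.791759, v(20/3) ≈ 1.897120, v(22/3) ≈ 1.992430, v(8) ≈ 2.079442.
T_6 = (Δs/2)·[v(s_0) + 2v(s_1) + ... + 2v(s_{5}) + v(s_6)].
Sum ≈ 7.085733.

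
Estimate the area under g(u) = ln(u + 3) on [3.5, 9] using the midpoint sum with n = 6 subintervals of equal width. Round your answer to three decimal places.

12.155

Δu = (9 − 3.5)/6 = 11/12.
Midpoints: 95/24, 4.875, 139/24, 161/24, 7.625, 205/24.
g(95/24) ≈ 1.940, g(4.875) ≈ 2.064, g(139/24) ≈ 2.174, g(161/24) ≈ 2.273, g(7.625) ≈ 2.363, g(205/24) ≈ 2.446.
Sum = Δu · [g(95/24) + g(4.875) + g(139/24) + ...].
Sum ≈ 12.155.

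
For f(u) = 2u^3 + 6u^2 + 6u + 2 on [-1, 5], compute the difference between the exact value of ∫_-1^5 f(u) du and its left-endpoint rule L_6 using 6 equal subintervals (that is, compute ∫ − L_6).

198

Exact integral: ∫_-1^5 f(u) du = 648.
L_6 = 450.
Error = 648 − 450 = 198.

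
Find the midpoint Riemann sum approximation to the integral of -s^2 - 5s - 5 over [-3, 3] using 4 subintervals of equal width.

-46.875

Δs = (3 − (-3))/4 = 1.5.
Midpoints: -2.25, -0.75, 0.75, 2.25.
f(-2.25) = 1.1875, f(-0.75) = -1.8125, f(0.75) = -9.3125, f(2.25) = -21.3125.
Sum = Δs · [f(-2.25) + f(-0.75) + f(0.75) + f(2.25)].
Sum = -46.875.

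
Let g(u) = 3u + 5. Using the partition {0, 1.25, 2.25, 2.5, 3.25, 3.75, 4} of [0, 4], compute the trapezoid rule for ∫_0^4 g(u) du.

44

Subinterval widths: 1.25, 1, 0.25, 0.75, 0.5, 0.25.
g(0) = 5, g(1.25) = 8.75, g(2.25) = 11.75, g(2.5) = 12.5, g(3.25) = 14.75, g(3.75) = 16.25, g(4) = 17.
On each subinterval the trapezoid contributes (Δu_i/2)·[g(u_{i-1}) + g(u_i)].
Sum = 44.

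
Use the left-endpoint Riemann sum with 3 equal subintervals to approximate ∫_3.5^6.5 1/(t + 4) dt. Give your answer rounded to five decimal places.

0.35624

Δt = (6.5 − 3.5)/3 = 1.
Left endpoints: 3.5, 4.5, 5.5.
f(3.5) = 2/15, f(4.5) = 2/17, f(5.5) = 2/19.
Sum = Δt · [f(3.5) + f(4.5) + f(5.5)].
Sum ≈ 0.35624.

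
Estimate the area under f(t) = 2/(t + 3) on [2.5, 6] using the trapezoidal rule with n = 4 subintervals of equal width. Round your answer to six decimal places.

0.987587

Δt = (6 − 2.5)/4 = 0.875.
f(2.5) = 4/11, f(3.375) = 16/51, f(4.25) = 8/29, f(5.125) = 16/65, f(6) = 2/9.
T_4 = (Δt/2)·[f(t_0) + 2f(t_1) + 2f(t_2) + 2f(t_3) + f(t_4)].
Sum ≈ 0.987587.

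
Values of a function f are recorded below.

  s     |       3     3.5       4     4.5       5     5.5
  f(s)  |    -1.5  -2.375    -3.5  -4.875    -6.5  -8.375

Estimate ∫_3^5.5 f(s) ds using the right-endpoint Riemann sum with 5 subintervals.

Δs = 0.5.
Sum = 0.5·[(-2.375) + (-3.5) + (-4.875) + (-6.5) + (-8.375)] = -12.8125.

-12.8125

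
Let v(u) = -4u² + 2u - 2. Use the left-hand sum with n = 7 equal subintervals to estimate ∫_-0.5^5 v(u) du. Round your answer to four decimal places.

-120.7755

Δu = (5 − (-0.5))/7 = 11/14.
Left endpoints: -0.5, 2/7, 15/14, 13/7, 37/14, 24/7, 59/14.
v(-0.5) = -4, v(2/7) = -86/49, v(15/14) = -218/49, v(13/7) = -592/49, v(37/14) = -1208/49, v(24/7) = -2066/49, v(59/14) = -3166/49.
Sum = Δu · [v(-0.5) + v(2/7) + v(15/14) + ...].
Sum ≈ -120.7755.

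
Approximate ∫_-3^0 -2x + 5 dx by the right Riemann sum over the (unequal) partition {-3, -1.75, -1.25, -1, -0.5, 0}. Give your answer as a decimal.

Subinterval widths: 1.25, 0.5, 0.25, 0.5, 0.5.
Right endpoints: -1.75, -1.25, -1, -0.5, 0.
f(-1.75) = 8.5, f(-1.25) = 7.5, f(-1) = 7, f(-0.5) = 6, f(0) = 5.
Sum = Σ Δx_i · f(x_i).
Sum = 21.625.

21.625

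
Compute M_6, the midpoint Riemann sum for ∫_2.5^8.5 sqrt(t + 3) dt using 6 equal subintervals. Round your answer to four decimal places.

17.4026

Δt = (8.5 − 2.5)/6 = 1.
Midpoints: 3, 4, 5, 6, 7, 8.
f(3) ≈ 2.4495, f(4) ≈ 2.6458, f(5) ≈ 2.8284, f(6) ≈ 3.0000, f(7) ≈ 3.1623, f(8) ≈ 3.3166.
Sum = Δt · [f(3) + f(4) + f(5) + ...].
Sum ≈ 17.4026.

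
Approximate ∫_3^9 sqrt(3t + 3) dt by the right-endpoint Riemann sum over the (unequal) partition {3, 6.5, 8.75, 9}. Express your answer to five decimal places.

Subinterval widths: 3.5, 2.25, 0.25.
Right endpoints: 6.5, 8.75, 9.
f(6.5) ≈ 4.74342, f(8.75) ≈ 5.40833, f(9) ≈ 5.47723.
Sum = Σ Δt_i · f(t_i).
Sum ≈ 30.14000.

30.14000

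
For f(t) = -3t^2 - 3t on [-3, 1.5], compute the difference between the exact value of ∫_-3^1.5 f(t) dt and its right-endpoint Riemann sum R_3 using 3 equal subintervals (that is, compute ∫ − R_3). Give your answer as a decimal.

Exact integral: ∫_-3^1.5 f(t) dt = -20.25.
R_3 = -20.25.
Error = -20.25 − (-20.25) = 0.

0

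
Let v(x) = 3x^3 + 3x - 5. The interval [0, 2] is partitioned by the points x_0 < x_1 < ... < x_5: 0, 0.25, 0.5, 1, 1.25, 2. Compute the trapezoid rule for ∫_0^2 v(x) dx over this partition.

Subinterval widths: 0.25, 0.25, 0.5, 0.25, 0.75.
v(0) = -5, v(0.25) = -4.203125, v(0.5) = -3.125, v(1) = 1, v(1.25) = 4.609375, v(2) = 25.
On each subinterval the trapezoid contributes (Δx_i/2)·[v(x_{i-1}) + v(x_i)].
Sum = 9.20703125.

9.20703125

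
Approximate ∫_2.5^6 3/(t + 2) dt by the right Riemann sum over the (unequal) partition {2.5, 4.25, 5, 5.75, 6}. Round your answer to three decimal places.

1.546

Subinterval widths: 1.75, 0.75, 0.75, 0.25.
Right endpoints: 4.25, 5, 5.75, 6.
f(4.25) = 0.48, f(5) = 3/7, f(5.75) = 12/31, f(6) = 0.375.
Sum = Σ Δt_i · f(t_i).
Sum ≈ 1.546.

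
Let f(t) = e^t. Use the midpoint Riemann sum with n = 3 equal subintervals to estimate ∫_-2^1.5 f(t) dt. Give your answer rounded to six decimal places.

4.109306

Δt = (1.5 − (-2))/3 = 7/6.
Midpoints: -17/12, -0.25, 11/12.
f(-17/12) ≈ 0.242521, f(-0.25) ≈ 0.778801, f(11/12) ≈ 2.500940.
Sum = Δt · [f(-17/12) + f(-0.25) + f(11/12)].
Sum ≈ 4.109306.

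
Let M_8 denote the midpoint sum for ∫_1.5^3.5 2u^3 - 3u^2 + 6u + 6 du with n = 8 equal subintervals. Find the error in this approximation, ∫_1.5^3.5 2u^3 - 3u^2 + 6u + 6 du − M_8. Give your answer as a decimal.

Exact integral: ∫_1.5^3.5 f(u) du = 75.
M_8 = 74.875.
Error = 75 − 74.875 = 0.125.

0.125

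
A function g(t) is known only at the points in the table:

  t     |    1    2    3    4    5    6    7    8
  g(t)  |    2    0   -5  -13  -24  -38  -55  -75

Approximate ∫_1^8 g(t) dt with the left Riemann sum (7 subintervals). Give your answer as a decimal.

-133

Δt = 1.
Sum = 1·[2 + 0 + (-5) + (-13) + (-24) + (-38) + (-55)] = -133.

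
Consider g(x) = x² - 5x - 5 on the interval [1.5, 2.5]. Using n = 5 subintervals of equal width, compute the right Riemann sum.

Δx = (2.5 − 1.5)/5 = 0.2.
Right endpoints: 1.7, 1.9, 2.1, 2.3, 2.5.
g(1.7) = -10.61, g(1.9) = -10.89, g(2.1) = -11.09, g(2.3) = -11.21, g(2.5) = -11.25.
Sum = Δx · [g(1.7) + g(1.9) + g(2.1) + g(2.3) + g(2.5)].
Sum = -11.01.

-11.01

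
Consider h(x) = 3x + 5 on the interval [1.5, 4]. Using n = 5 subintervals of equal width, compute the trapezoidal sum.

Δx = (4 − 1.5)/5 = 0.5.
h(1.5) = 9.5, h(2) = 11, h(2.5) = 12.5, h(3) = 14, h(3.5) = 15.5, h(4) = 17.
T_5 = (Δx/2)·[h(x_0) + 2h(x_1) + ... + 2h(x_{4}) + h(x_5)].
Sum = 33.125.

33.125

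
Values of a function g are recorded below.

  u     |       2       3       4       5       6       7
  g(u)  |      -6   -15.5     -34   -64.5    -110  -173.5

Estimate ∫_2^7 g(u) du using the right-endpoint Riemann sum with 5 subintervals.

-397.5

Δu = 1.
Sum = 1·[(-15.5) + (-34) + (-64.5) + (-110) + (-173.5)] = -397.5.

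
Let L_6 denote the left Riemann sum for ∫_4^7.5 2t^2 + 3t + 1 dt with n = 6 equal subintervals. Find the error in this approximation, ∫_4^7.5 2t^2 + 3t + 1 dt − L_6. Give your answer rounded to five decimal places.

26.14468

Exact integral: ∫_4^7.5 f(t) dt ≈ 302.4583333.
L_6 ≈ 276.3136574.
Error ≈ 302.4583333 − 276.3136574 ≈ 26.14468.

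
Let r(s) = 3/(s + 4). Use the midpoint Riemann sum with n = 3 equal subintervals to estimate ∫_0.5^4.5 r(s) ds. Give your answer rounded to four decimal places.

Δs = (4.5 − 0.5)/3 = 4/3.
Midpoints: 7/6, 2.5, 23/6.
r(7/6) = 18/31, r(2.5) = 6/13, r(23/6) = 18/47.
Sum = Δs · [r(7/6) + r(2.5) + r(23/6)].
Sum ≈ 1.9002.

1.9002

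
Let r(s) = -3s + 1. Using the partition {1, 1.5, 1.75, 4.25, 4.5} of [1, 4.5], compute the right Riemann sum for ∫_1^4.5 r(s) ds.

Subinterval widths: 0.5, 0.25, 2.5, 0.25.
Right endpoints: 1.5, 1.75, 4.25, 4.5.
r(1.5) = -3.5, r(1.75) = -4.25, r(4.25) = -11.75, r(4.5) = -12.5.
Sum = Σ Δs_i · r(s_i).
Sum = -35.3125.

-35.3125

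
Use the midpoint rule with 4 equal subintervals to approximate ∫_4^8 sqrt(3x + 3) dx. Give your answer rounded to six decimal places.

Δx = (8 − 4)/4 = 1.
Midpoints: 4.5, 5.5, 6.5, 7.5.
f(4.5) ≈ 4.062019, f(5.5) ≈ 4.415880, f(6.5) ≈ 4.743416, f(7.5) ≈ 5.049752.
Sum = Δx · [f(4.5) + f(5.5) + f(6.5) + f(7.5)].
Sum ≈ 18.271069.

18.271069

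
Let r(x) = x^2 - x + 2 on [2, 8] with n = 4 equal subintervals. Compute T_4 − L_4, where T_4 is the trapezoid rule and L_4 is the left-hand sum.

T_4 = 152.25.
L_4 = 111.75.
T_4 − L_4 = 40.5.

40.5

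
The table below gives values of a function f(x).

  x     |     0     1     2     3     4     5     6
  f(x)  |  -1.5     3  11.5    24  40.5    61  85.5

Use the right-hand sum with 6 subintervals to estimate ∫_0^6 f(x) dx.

Δx = 1.
Sum = 1·[3 + 11.5 + 24 + 40.5 + 61 + 85.5] = 225.5.

225.5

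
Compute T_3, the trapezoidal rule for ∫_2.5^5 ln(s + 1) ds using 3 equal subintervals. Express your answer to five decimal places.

3.85902

Δs = (5 − 2.5)/3 = 5/6.
f(2.5) ≈ 1.25276, f(10/3) ≈ 1.46634, f(25/6) ≈ 1.64223, f(5) ≈ 1.79176.
T_3 = (Δs/2)·[f(s_0) + 2f(s_1) + 2f(s_2) + f(s_3)].
Sum ≈ 3.85902.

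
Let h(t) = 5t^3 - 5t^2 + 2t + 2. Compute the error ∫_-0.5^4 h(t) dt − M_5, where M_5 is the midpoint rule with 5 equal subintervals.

Exact integral: ∫_-0.5^4 h(t) dt = 237.796875.
M_5 = 231.3421875.
Error = 237.796875 − 231.3421875 = 6.4546875.

6.4546875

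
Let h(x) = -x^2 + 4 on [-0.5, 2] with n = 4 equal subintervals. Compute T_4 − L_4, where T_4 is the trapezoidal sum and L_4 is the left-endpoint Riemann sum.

-1.171875

T_4 = 7.12890625.
L_4 = 8.30078125.
T_4 − L_4 = -1.171875.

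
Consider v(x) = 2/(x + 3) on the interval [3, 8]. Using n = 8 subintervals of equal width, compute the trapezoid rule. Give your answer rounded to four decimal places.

1.2135

Δx = (8 − 3)/8 = 0.625.
v(3) = 1/3, v(3.625) = 16/53, v(4.25) = 8/29, v(4.875) = 16/63, v(5.5) = 4/17, v(6.125) = 16/73, v(6.75) = 8/39, v(7.375) = 16/83, v(8) = 2/11.
T_8 = (Δx/2)·[v(x_0) + 2v(x_1) + ... + 2v(x_{7}) + v(x_8)].
Sum ≈ 1.2135.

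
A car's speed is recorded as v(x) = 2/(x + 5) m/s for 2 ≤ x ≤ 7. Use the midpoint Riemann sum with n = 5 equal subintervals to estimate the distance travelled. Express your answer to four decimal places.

Δx = (7 − 2)/5 = 1.
Midpoints: 2.5, 3.5, 4.5, 5.5, 6.5.
v(2.5) = 4/15, v(3.5) = 4/17, v(4.5) = 4/19, v(5.5) = 4/21, v(6.5) = 4/23.
Sum = Δx · [v(2.5) + v(3.5) + v(4.5) + v(5.5) + v(6.5)].
Sum ≈ 1.0769.

1.0769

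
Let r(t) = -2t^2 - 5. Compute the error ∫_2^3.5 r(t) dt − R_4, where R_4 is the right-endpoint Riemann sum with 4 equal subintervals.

3.1640625

Exact integral: ∫_2^3.5 r(t) dt = -30.75.
R_4 = -33.9140625.
Error = -30.75 − (-33.9140625) = 3.1640625.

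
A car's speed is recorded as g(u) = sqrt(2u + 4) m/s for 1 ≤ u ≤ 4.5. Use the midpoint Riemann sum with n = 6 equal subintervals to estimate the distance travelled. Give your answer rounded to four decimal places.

Δu = (4.5 − 1)/6 = 7/12.
Midpoints: 31/24, 1.875, 59/24, 73/24, 3.625, 101/24.
g(31/24) ≈ 2.5658, g(1.875) ≈ 2.7839, g(59/24) ≈ 2.9861, g(73/24) ≈ 3.1754, g(3.625) ≈ 3.3541, g(101/24) ≈ 3.5237.
Sum = Δu · [g(31/24) + g(1.875) + g(59/24) + ...].
Sum ≈ 10.7269.

10.7269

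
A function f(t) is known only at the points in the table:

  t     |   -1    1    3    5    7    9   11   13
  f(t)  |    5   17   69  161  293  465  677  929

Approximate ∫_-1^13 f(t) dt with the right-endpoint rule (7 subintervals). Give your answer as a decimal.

Δt = 2.
Sum = 2·[17 + 69 + 161 + 293 + 465 + 677 + 929] = 5222.

5222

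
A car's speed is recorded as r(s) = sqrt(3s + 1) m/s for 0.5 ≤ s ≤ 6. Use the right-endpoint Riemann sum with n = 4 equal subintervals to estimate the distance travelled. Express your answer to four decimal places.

Δs = (6 − 0.5)/4 = 1.375.
Right endpoints: 1.875, 3.25, 4.625, 6.
r(1.875) ≈ 2.5739, r(3.25) ≈ 3.2787, r(4.625) ≈ 3.8568, r(6) ≈ 4.3589.
Sum = Δs · [r(1.875) + r(3.25) + r(4.625) + r(6)].
Sum ≈ 19.3440.

19.3440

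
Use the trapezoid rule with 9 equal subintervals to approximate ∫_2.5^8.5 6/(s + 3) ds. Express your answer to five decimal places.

4.43125

Δs = (8.5 − 2.5)/9 = 2/3.
f(2.5) = 12/11, f(19/6) = 36/37, f(23/6) = 36/41, f(4.5) = 0.8, f(31/6) = 36/49, f(35/6) = 36/53, f(6.5) = 12/19, f(43/6) = 36/61, f(47/6) = 36/65, f(8.5) = 12/23.
T_9 = (Δs/2)·[f(s_0) + 2f(s_1) + ... + 2f(s_{8}) + f(s_9)].
Sum ≈ 4.43125.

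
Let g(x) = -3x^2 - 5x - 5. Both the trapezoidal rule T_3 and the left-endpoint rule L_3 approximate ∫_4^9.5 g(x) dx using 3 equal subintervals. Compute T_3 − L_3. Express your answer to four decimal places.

T_3 ≈ -1015.743056.
L_3 ≈ -786.347222.
T_3 − L_3 ≈ -229.3958.

-229.3958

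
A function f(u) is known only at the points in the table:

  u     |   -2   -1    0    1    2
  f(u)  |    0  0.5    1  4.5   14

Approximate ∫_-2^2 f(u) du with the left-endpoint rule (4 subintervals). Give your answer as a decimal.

Δu = 1.
Sum = 1·[0 + 0.5 + 1 + 4.5] = 6.

6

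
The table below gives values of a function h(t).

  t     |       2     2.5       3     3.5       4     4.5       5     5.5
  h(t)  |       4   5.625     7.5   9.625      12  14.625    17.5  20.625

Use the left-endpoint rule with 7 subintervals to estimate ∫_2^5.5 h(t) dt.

35.4375

Δt = 0.5.
Sum = 0.5·[4 + 5.625 + 7.5 + 9.625 + 12 + 14.625 + 17.5] = 35.4375.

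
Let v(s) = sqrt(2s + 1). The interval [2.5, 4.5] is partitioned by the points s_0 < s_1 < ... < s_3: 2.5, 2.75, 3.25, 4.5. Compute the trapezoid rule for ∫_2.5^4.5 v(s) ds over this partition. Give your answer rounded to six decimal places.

5.634962

Subinterval widths: 0.25, 0.5, 1.25.
v(2.5) ≈ 2.449490, v(2.75) ≈ 2.549510, v(3.25) ≈ 2.738613, v(4.5) ≈ 3.162278.
On each subinterval the trapezoid contributes (Δs_i/2)·[v(s_{i-1}) + v(s_i)].
Sum ≈ 5.634962.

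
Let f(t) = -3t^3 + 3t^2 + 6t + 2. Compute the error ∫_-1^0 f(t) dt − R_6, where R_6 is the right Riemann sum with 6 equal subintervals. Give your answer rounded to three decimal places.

Exact integral: ∫_-1^0 f(t) dt = 0.75.
R_6 ≈ 0.78472.
Error ≈ 0.75 − 0.78472 ≈ -0.035.

-0.035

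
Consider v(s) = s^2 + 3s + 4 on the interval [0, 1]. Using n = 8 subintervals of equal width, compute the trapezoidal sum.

5.8359375

Δs = (1 − 0)/8 = 0.125.
v(0) = 4, v(0.125) = 4.390625, v(0.25) = 4.8125, v(0.375) = 5.265625, v(0.5) = 5.75, v(0.625) = 6.265625, v(0.75) = 6.8125, v(0.875) = 7.390625, v(1) = 8.
T_8 = (Δs/2)·[v(s_0) + 2v(s_1) + ... + 2v(s_{7}) + v(s_8)].
Sum = 5.8359375.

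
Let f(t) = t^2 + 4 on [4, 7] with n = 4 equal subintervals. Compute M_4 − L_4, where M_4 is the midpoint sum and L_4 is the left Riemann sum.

M_4 = 104.859375.
L_4 = 92.90625.
M_4 − L_4 = 11.953125.

11.953125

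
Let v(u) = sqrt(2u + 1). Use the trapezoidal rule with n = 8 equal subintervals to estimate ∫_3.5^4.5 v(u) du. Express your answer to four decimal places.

Δu = (4.5 − 3.5)/8 = 0.125.
v(3.5) ≈ 2.8284, v(3.625) ≈ 2.8723, v(3.75) ≈ 2.9155, v(3.875) ≈ 2.9580, v(4) ≈ 3.0000, v(4.125) ≈ 3.0414, v(4.25) ≈ 3.0822, v(4.375) ≈ 3.1225, v(4.5) ≈ 3.1623.
T_8 = (Δu/2)·[v(u_0) + 2v(u_1) + ... + 2v(u_{7}) + v(u_8)].
Sum ≈ 2.9984.

2.9984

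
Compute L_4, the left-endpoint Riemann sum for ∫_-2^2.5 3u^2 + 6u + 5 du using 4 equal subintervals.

Δu = (2.5 − (-2))/4 = 1.125.
Left endpoints: -2, -0.875, 0.25, 1.375.
f(-2) = 5, f(-0.875) = 2.046875, f(0.25) = 6.6875, f(1.375) = 18.921875.
Sum = Δu · [f(-2) + f(-0.875) + f(0.25) + f(1.375)].
Sum = 36.73828125.

36.73828125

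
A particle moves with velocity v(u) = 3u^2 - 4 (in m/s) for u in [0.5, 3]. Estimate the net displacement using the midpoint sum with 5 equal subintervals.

Δu = (3 − 0.5)/5 = 0.5.
Midpoints: 0.75, 1.25, 1.75, 2.25, 2.75.
v(0.75) = -2.3125, v(1.25) = 0.6875, v(1.75) = 5.1875, v(2.25) = 11.1875, v(2.75) = 18.6875.
Sum = Δu · [v(0.75) + v(1.25) + v(1.75) + v(2.25) + v(2.75)].
Sum = 16.71875.

16.71875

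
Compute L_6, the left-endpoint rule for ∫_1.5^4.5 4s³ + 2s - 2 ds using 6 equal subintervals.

Δs = (4.5 − 1.5)/6 = 0.5.
Left endpoints: 1.5, 2, 2.5, 3, 3.5, 4.
f(1.5) = 14.5, f(2) = 34, f(2.5) = 65.5, f(3) = 112, f(3.5) = 176.5, f(4) = 262.
Sum = Δs · [f(1.5) + f(2) + f(2.5) + ...].
Sum = 332.25.

332.25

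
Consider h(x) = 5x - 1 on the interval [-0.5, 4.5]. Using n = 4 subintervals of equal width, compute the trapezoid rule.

Δx = (4.5 − (-0.5))/4 = 1.25.
h(-0.5) = -3.5, h(0.75) = 2.75, h(2) = 9, h(3.25) = 15.25, h(4.5) = 21.5.
T_4 = (Δx/2)·[h(x_0) + 2h(x_1) + 2h(x_2) + 2h(x_3) + h(x_4)].
Sum = 45.

45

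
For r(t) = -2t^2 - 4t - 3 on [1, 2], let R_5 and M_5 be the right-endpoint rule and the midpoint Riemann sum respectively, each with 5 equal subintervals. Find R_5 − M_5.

-1.02

R_5 = -14.68.
M_5 = -13.66.
R_5 − M_5 = -1.02.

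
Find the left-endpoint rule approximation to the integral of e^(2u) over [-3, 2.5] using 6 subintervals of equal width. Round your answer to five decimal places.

Δu = (2.5 − (-3))/6 = 11/12.
Left endpoints: -3, -25/12, -7/6, -0.25, 2/3, 19/12.
f(-3) ≈ 0.00248, f(-25/12) ≈ 0.01550, f(-7/6) ≈ 0.09697, f(-0.25) ≈ 0.60653, f(2/3) ≈ 3.79367, f(19/12) ≈ 23.72826.
Sum = Δu · [f(-3) + f(-25/12) + f(-7/6) + ...].
Sum ≈ 25.88979.

25.88979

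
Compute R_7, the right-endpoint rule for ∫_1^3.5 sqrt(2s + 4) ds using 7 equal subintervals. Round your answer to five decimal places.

7.41569

Δs = (3.5 − 1)/7 = 5/14.
Right endpoints: 19/14, 12/7, 29/14, 17/7, 39/14, 22/7, 3.5.
f(19/14) ≈ 2.59119, f(12/7) ≈ 2.72554, f(29/14) ≈ 2.85357, f(17/7) ≈ 2.97610, f(39/14) ≈ 3.09377, f(22/7) ≈ 3.20713, f(3.5) ≈ 3.31662.
Sum = Δs · [f(19/14) + f(12/7) + f(29/14) + ...].
Sum ≈ 7.41569.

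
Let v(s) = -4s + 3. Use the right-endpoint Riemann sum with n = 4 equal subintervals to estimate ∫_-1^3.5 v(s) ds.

-19.125

Δs = (3.5 − (-1))/4 = 1.125.
Right endpoints: 0.125, 1.25, 2.375, 3.5.
v(0.125) = 2.5, v(1.25) = -2, v(2.375) = -6.5, v(3.5) = -11.
Sum = Δs · [v(0.125) + v(1.25) + v(2.375) + v(3.5)].
Sum = -19.125.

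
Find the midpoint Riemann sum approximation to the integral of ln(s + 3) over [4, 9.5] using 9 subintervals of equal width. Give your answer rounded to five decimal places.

Δs = (9.5 − 4)/9 = 11/18.
Midpoints: 155/36, 59/12, 199/36, 221/36, 6.75, 265/36, 287/36, 103/12, 331/36.
f(155/36) ≈ 1.98864, f(59/12) ≈ 2.06897, f(199/36) ≈ 2.14333, f(221/36) ≈ 2.21254, f(6.75) ≈ 2.27727, f(265/36) ≈ 2.33806, f(287/36) ≈ 2.39537, f(103/12) ≈ 2.44957, f(331/36) ≈ 2.50098.
Sum = Δs · [f(155/36) + f(59/12) + f(199/36) + ...].
Sum ≈ 12.45121.

12.45121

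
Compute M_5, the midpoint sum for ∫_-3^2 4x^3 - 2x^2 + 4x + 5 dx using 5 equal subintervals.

Δx = (2 − (-3))/5 = 1.
Midpoints: -2.5, -1.5, -0.5, 0.5, 1.5.
f(-2.5) = -80, f(-1.5) = -19, f(-0.5) = 2, f(0.5) = 7, f(1.5) = 20.
Sum = Δx · [f(-2.5) + f(-1.5) + f(-0.5) + f(0.5) + f(1.5)].
Sum = -70.

-70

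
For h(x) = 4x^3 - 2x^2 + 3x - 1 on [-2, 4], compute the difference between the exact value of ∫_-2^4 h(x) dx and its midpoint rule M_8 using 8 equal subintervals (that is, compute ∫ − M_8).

2.8125

Exact integral: ∫_-2^4 h(x) dx = 204.
M_8 = 201.1875.
Error = 204 − 201.1875 = 2.8125.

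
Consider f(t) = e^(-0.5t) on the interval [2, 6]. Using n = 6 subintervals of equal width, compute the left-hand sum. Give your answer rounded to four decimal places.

Δt = (6 − 2)/6 = 2/3.
Left endpoints: 2, 8/3, 10/3, 4, 14/3, 16/3.
f(2) ≈ 0.3679, f(8/3) ≈ 0.2636, f(10/3) ≈ 0.1889, f(4) ≈ 0.1353, f(14/3) ≈ 0.0970, f(16/3) ≈ 0.0695.
Sum = Δt · [f(2) + f(8/3) + f(10/3) + ...].
Sum ≈ 0.7481.

0.7481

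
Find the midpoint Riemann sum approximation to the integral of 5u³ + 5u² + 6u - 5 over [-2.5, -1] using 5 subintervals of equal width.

-46.2140625

Δu = (-1 − (-2.5))/5 = 0.3.
Midpoints: -2.35, -2.05, -1.75, -1.45, -1.15.
f(-2.35) = -56.376875, f(-2.05) = -39.363125, f(-1.75) = -26.984375, f(-1.45) = -18.430625, f(-1.15) = -12.891875.
Sum = Δu · [f(-2.35) + f(-2.05) + f(-1.75) + f(-1.45) + f(-1.15)].
Sum = -46.2140625.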